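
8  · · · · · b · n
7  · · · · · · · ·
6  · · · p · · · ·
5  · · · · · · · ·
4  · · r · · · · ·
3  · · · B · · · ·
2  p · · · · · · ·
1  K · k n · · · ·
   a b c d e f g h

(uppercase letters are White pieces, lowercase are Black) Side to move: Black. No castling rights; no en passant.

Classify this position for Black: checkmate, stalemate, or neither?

neither

Black to move; black king on c1.
In check: no.
Legal moves for Black include: Nf7, Ng6, Bg7+, Be7, Bh6, Rc8, Rc7, Rc6, Rc5, Rh4, Rg4, Rf4, Re4, Rd4, Rb4, Ra4, Rc3, Rc2, ... (list truncated; more exist).
Black has legal moves and is not in check → neither.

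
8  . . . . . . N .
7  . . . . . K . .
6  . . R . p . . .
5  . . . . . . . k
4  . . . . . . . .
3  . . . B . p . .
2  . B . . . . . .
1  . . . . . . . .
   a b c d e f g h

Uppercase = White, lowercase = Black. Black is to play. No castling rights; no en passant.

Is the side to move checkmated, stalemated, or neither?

Black to move; black king on h5.
In check: no.
Legal moves for Black: Kg5, Kh4, Kg4, e5, f2.
Black has 5 legal moves and is not in check → neither.

neither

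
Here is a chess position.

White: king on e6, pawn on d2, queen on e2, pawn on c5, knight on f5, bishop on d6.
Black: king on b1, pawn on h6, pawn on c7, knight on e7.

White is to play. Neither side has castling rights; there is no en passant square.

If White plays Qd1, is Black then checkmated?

no

After Qd1: black king on b1; in check: yes, from the white queen on d1.
Black has 2 legal replies: Kb2, Ka2.
In check but a legal move exists → not checkmate.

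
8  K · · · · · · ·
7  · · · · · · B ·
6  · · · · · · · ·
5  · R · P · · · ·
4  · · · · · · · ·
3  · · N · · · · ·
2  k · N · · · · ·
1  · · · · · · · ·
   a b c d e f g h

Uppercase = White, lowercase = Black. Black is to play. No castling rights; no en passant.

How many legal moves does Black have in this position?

Black to move; king on a2.
In check: yes, from the white knight on c3.
Legal moves: none.
Count: 0.

0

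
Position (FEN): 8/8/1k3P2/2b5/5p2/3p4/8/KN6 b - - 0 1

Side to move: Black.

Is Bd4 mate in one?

After Bd4: white king on a1; in check: yes, from the black bishop on d4.
White has 2 legal replies: Ka2, Nc3.
In check but a legal move exists → not checkmate.

no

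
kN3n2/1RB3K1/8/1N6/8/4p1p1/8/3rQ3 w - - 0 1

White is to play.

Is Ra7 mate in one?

After Ra7: black king on a8; in check: yes, from the white rook on a7.
King squares — a7: attacked by Nb5; b7: attacked by Ra7; b8: attacked by Bc7.
Black has no legal moves → checkmate.

yes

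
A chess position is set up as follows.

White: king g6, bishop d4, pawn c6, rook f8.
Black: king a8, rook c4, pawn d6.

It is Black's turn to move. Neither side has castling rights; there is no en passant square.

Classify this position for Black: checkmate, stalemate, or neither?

checkmate

Black to move; black king on a8.
In check: yes, from the white rook on f8.
King squares — a7: attacked by Bd4; b7: attacked by Pc6; b8: attacked by Rf8.
Legal moves for Black: none.
In check with no legal moves → checkmate.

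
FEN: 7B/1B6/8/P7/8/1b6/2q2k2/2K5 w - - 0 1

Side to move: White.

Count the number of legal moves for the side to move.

0

White to move; king on c1.
In check: yes, from the black queen on c2.
Legal moves: none.
Count: 0.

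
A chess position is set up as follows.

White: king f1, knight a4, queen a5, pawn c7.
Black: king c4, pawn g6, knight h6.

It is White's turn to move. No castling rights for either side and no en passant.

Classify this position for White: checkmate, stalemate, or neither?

neither

White to move; white king on f1.
In check: no.
Legal moves for White include: Qa8, Qa7, Qb6, Qa6+, Qh5, Qg5, Qf5, Qe5, Qd5+, Qc5+, Qb5+, Qb4+, Qc3+, Qd2, Qe1, Nb6+, Nc5, Nc3, ... (list truncated; more exist).
White has legal moves and is not in check → neither.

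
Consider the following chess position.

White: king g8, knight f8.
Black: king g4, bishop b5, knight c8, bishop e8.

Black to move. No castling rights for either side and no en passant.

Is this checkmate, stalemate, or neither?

Black to move; black king on g4.
In check: no.
Legal moves for Black include: Bf7+, Bed7, Bg6, Bec6, Bh5, Ne7+, Na7, Nd6, Nb6, Bbd7, Bbc6, Ba6, Bc4+, Ba4, Bd3, Be2, Bf1, Kh5, ... (list truncated; more exist).
Black has legal moves and is not in check → neither.

neither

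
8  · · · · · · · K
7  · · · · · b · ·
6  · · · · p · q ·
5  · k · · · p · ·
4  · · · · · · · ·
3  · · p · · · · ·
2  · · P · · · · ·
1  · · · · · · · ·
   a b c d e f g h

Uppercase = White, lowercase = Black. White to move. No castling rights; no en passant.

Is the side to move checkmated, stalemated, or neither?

stalemate

White to move; white king on h8.
In check: no.
King squares — g7: attacked by Qg6; h7: attacked by Qg6; g8: attacked by Qg6.
Legal moves for White: none.
Not in check and no legal moves → stalemate.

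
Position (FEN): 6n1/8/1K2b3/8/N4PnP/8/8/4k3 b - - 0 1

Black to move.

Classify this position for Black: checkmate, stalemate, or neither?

Black to move; black king on e1.
In check: no.
Legal moves for Black include: Ne7, N8h6, N8f6, Bc8, Bf7, Bd7, Bf5, Bd5, Bc4, Bb3, Ba2, N4h6, N4f6, Ne5, Ne3, Nh2, Nf2, Kf2, ... (list truncated; more exist).
Black has legal moves and is not in check → neither.

neither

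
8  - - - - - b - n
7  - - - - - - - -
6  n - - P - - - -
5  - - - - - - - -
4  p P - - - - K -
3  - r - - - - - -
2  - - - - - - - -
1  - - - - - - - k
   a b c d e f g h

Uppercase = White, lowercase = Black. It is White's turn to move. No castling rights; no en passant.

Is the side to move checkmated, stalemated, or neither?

neither

White to move; white king on g4.
In check: no.
Legal moves for White: Kh5, Kg5, Kf5, Kh4, Kf4, d7, b5.
White has 7 legal moves and is not in check → neither.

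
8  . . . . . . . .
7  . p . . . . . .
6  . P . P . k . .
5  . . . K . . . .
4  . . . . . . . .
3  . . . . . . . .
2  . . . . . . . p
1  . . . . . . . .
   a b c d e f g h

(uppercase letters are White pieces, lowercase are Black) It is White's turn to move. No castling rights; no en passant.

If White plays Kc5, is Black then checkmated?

no

After Kc5: black king on f6; in check: no.
Black is not in check, so this cannot be checkmate.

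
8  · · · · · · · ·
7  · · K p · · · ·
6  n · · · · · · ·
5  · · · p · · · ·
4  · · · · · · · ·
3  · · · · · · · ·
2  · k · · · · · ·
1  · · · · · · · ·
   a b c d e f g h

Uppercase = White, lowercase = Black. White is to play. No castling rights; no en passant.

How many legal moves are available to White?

6

White to move; king on c7.
In check: yes, from the black knight on a6.
Legal moves: Kd8, Kc8, Kxd7, Kb7, Kd6, Kb6.
Count: 6.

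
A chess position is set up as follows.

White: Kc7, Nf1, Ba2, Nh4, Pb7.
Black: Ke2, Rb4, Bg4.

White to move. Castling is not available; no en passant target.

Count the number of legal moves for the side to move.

White to move; king on c7.
In check: no.
Legal moves: Kd8, Kb8, Kd6, Kc6, Ng6, Nf5, Nf3, Ng2, Bg8, Bf7, Be6, Bd5, Bc4+, Bb3, Bb1, Ng3+, Ne3, Nh2, Nd2, b8=Q, b8=R, b8=B, b8=N.
Count: 23.

23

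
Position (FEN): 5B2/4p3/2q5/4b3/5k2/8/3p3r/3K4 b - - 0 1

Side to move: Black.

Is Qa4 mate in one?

yes

After Qa4: white king on d1; in check: yes, from the black queen on a4.
King squares — c1: attacked by Pd2; e1: attacked by Pd2; c2: attacked by Qa4; d2: attacked by Rh2; e2: attacked by Rh2.
White has no legal moves → checkmate.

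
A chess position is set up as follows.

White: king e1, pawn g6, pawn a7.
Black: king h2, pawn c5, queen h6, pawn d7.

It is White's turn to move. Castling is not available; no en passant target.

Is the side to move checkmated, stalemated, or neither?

neither

White to move; white king on e1.
In check: no.
Legal moves for White: Kf2, Ke2, Kf1, Kd1, a8=Q, a8=R, a8=B, a8=N, g7.
White has 9 legal moves and is not in check → neither.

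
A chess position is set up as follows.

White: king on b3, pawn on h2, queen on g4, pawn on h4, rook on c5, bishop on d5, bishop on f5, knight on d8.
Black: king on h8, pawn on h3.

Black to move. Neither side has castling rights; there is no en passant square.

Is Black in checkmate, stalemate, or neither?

Black to move; black king on h8.
In check: no.
King squares — g7: attacked by Qg4; h7: attacked by Bf5; g8: attacked by Qg4.
Legal moves for Black: none.
Not in check and no legal moves → stalemate.

stalemate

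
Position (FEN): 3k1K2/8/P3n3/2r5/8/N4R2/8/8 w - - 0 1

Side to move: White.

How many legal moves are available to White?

White to move; king on f8.
In check: yes, from the black knight on e6.
Legal moves: Kg8, Kf7.
Count: 2.

2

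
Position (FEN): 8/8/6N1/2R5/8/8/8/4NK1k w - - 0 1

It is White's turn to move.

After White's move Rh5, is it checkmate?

yes

After Rh5: black king on h1; in check: yes, from the white rook on h5.
King squares — g1: attacked by Kf1; g2: attacked by Ne1; h2: attacked by Rh5.
Black has no legal moves → checkmate.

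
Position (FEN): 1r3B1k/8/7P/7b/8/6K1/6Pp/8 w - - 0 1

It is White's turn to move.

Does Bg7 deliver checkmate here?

After Bg7: black king on h8; in check: yes, from the white bishop on g7.
Black has 2 legal replies: Kg8, Kh7.
In check but a legal move exists → not checkmate.

no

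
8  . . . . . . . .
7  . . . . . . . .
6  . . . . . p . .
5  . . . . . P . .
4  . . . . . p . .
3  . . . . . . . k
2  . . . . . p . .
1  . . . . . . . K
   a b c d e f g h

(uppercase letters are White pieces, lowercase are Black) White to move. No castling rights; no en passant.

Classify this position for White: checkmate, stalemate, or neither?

stalemate

White to move; white king on h1.
In check: no.
King squares — g1: attacked by Pf2; g2: attacked by Kh3; h2: attacked by Kh3.
Legal moves for White: none.
Not in check and no legal moves → stalemate.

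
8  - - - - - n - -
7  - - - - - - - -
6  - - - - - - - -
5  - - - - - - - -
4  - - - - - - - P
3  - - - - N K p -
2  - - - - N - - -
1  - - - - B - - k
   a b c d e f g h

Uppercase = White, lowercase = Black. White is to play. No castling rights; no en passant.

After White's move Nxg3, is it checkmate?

no

After Nxg3: black king on h1; in check: yes, from the white knight on g3.
Black has 2 legal replies: Kh2, Kg1.
In check but a legal move exists → not checkmate.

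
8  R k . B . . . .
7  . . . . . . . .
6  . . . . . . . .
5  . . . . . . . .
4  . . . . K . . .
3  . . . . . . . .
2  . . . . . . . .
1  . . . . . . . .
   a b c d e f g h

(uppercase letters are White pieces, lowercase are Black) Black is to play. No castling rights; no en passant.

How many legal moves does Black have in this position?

2

Black to move; king on b8.
In check: yes, from the white rook on a8.
Legal moves: Kxa8, Kb7.
Count: 2.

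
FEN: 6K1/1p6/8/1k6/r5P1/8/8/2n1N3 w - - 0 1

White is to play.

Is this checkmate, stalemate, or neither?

White to move; white king on g8.
In check: no.
Legal moves for White: Kh8, Kf8, Kh7, Kg7, Kf7, Nf3, Nd3, Ng2, Nc2, g5.
White has 10 legal moves and is not in check → neither.

neither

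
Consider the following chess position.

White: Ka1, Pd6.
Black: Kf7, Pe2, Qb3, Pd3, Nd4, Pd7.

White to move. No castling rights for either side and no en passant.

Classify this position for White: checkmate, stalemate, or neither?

White to move; white king on a1.
In check: no.
King squares — b1: attacked by Qb3; a2: attacked by Qb3; b2: attacked by Qb3.
Legal moves for White: none.
Not in check and no legal moves → stalemate.

stalemate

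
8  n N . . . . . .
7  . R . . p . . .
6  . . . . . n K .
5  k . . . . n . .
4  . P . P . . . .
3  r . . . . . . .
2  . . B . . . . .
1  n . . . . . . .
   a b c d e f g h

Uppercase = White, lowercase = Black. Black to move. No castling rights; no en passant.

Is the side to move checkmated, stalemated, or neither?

Black to move; black king on a5.
In check: yes, from the white pawn on b4.
King squares — a4: attacked by Bc2; b4: attacked by Rb7; b5: attacked by Rb7; a6: attacked by Nb8; b6: attacked by Rb7.
Legal moves for Black: none.
In check with no legal moves → checkmate.

checkmate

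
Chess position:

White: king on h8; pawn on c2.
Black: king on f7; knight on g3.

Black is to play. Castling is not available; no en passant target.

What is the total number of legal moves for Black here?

12

Black to move; king on f7.
In check: no.
Legal moves: Kf8, Ke8, Ke7, Kg6, Kf6, Ke6, Nh5, Nf5, Ne4, Ne2, Nh1, Nf1.
Count: 12.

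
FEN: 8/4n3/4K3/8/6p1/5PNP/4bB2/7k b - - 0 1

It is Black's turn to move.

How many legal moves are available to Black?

Black to move; king on h1.
In check: yes, from the white knight on g3.
Legal moves: Kh2, Kg2.
Count: 2.

2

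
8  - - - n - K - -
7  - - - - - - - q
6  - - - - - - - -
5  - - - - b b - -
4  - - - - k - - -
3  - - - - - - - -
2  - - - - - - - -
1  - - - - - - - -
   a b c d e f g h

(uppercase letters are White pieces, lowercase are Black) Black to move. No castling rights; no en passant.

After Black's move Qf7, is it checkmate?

After Qf7: white king on f8; in check: yes, from the black queen on f7.
King squares — e7: attacked by Qf7; f7: attacked by Nd8; g7: attacked by Be5; e8: attacked by Qf7; g8: attacked by Qf7.
White has no legal moves → checkmate.

yes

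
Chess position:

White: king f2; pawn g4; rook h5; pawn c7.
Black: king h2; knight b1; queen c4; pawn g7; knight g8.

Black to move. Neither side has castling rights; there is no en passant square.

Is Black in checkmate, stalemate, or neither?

Black to move; black king on h2.
In check: yes, from the white rook on h5.
King squares — g1: attacked by Kf2; h1: attacked by Rh5; g2: attacked by Kf2; g3: attacked by Kf2; h3: attacked by Rh5.
Legal moves for Black: none.
In check with no legal moves → checkmate.

checkmate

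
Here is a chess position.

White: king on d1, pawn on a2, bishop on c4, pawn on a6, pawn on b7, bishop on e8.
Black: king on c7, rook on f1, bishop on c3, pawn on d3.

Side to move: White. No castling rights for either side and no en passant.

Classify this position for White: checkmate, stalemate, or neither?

White to move; white king on d1.
In check: yes, from the black rook on f1.
King squares — c1: attacked by Rf1; e1: attacked by Rf1; c2: attacked by Pd3; d2: attacked by Bc3; e2: attacked by Pd3.
Legal moves for White: none.
In check with no legal moves → checkmate.

checkmate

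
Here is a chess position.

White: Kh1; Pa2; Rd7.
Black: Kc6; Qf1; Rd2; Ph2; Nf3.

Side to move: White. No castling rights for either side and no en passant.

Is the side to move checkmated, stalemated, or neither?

checkmate

White to move; white king on h1.
In check: yes, from the black queen on f1.
King squares — g1: attacked by Qf1; g2: attacked by Qf1; h2: attacked by Rd2.
Legal moves for White: none.
In check with no legal moves → checkmate.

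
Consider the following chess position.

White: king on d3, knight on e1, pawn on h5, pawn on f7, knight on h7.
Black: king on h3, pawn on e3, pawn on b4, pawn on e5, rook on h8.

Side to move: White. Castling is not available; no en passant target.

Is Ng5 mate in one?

After Ng5: black king on h3; in check: yes, from the white knight on g5.
Black has 4 legal replies: Kh4, Kg4, Kg3, Kh2.
In check but a legal move exists → not checkmate.

no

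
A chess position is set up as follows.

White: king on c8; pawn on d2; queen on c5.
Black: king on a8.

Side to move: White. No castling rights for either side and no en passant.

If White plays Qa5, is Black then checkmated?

After Qa5: black king on a8; in check: yes, from the white queen on a5.
King squares — a7: attacked by Qa5; b7: attacked by Kc8; b8: attacked by Kc8.
Black has no legal moves → checkmate.

yes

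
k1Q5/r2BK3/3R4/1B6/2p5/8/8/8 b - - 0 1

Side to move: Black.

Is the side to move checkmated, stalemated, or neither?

Black to move; black king on a8.
In check: yes, from the white queen on c8.
King squares — a7: own rook; b7: attacked by Qc8; b8: attacked by Qc8.
Legal moves for Black: none.
In check with no legal moves → checkmate.

checkmate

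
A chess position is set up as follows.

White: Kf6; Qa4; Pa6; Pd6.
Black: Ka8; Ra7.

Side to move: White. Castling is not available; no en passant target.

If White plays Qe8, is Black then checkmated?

yes

After Qe8: black king on a8; in check: yes, from the white queen on e8.
King squares — a7: own rook; b7: attacked by Pa6; b8: attacked by Qe8.
Black has no legal moves → checkmate.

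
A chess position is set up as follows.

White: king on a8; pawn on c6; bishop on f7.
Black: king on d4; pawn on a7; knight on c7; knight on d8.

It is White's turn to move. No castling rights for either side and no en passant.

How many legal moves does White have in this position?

White to move; king on a8.
In check: yes, from the black knight on c7.
Legal moves: Kb8, Kxa7.
Count: 2.

2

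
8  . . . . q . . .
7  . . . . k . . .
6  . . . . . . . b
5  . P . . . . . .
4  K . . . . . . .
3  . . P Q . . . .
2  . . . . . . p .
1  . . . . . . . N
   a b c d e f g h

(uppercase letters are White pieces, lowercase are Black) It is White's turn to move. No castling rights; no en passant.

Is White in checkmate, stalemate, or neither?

neither

White to move; white king on a4.
In check: no.
Legal moves for White include: Ka5, Kb4, Kb3, Ka3, Qd8+, Qh7+, Qd7+, Qg6, Qd6+, Qf5, Qd5, Qe4+, Qd4, Qc4, Qh3, Qg3, Qf3, Qe3+, ... (list truncated; more exist).
White has legal moves and is not in check → neither.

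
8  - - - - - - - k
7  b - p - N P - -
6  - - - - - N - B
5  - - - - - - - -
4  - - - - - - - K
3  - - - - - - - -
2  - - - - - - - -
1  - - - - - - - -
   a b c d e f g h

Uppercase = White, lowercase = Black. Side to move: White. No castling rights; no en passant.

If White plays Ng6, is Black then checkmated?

yes

After Ng6: black king on h8; in check: yes, from the white knight on g6.
King squares — g7: attacked by Bh6; h7: attacked by Nf6; g8: attacked by Nf6.
Black has no legal moves → checkmate.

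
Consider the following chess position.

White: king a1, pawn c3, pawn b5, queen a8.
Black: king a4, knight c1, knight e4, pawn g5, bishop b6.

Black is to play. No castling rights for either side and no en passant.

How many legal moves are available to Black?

Black to move; king on a4.
In check: yes, from the white queen on a8.
Legal moves: Kxb5, Kb3, Ba7, Ba5.
Count: 4.

4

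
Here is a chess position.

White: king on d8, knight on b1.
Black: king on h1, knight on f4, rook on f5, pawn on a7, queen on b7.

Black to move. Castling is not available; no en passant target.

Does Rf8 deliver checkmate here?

After Rf8: white king on d8; in check: yes, from the black rook on f8.
King squares — c7: attacked by Qb7; d7: attacked by Qb7; e7: attacked by Qb7; c8: attacked by Qb7; e8: attacked by Rf8.
White has no legal moves → checkmate.

yes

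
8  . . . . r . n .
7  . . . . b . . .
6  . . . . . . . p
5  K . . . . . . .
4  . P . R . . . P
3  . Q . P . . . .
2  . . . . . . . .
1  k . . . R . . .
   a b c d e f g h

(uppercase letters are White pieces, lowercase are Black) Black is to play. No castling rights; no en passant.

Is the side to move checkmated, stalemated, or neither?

Black to move; black king on a1.
In check: yes, from the white rook on e1.
King squares — b1: attacked by Re1; a2: attacked by Qb3; b2: attacked by Qb3.
Legal moves for Black: none.
In check with no legal moves → checkmate.

checkmate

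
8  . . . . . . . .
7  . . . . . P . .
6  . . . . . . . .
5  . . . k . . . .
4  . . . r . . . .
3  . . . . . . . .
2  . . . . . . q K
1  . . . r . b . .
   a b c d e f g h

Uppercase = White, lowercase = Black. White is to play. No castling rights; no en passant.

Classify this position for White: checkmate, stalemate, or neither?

checkmate

White to move; white king on h2.
In check: yes, from the black queen on g2.
King squares — g1: attacked by Qg2; h1: attacked by Qg2; g2: attacked by Bf1; g3: attacked by Qg2; h3: attacked by Qg2.
Legal moves for White: none.
In check with no legal moves → checkmate.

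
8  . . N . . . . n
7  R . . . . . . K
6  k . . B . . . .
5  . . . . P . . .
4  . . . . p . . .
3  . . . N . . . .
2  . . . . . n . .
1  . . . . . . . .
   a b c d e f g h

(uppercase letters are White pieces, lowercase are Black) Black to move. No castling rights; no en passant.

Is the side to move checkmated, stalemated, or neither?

Black to move; black king on a6.
In check: yes, from the white rook on a7.
Legal moves for Black: Kb5.
Black is in check but has 1 legal move → neither.

neither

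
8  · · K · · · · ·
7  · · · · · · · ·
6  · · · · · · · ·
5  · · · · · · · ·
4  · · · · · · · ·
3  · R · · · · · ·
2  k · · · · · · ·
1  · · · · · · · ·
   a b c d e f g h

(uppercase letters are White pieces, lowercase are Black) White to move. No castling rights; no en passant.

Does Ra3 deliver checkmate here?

no

After Ra3: black king on a2; in check: yes, from the white rook on a3.
Black has 3 legal replies: Kxa3, Kb2, Kb1.
In check but a legal move exists → not checkmate.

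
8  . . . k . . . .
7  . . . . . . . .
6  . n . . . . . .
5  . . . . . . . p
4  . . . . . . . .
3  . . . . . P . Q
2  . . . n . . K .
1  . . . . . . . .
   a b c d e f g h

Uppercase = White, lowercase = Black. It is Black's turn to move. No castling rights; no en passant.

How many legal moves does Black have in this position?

Black to move; king on d8.
In check: no.
Legal moves: Ke8, Ke7, Kc7, Nc8, Na8, Nd7, Nd5, Nbc4, Na4, Ne4, Ndc4, Nxf3, Nb3, Nf1, Nb1, h4.
Count: 16.

16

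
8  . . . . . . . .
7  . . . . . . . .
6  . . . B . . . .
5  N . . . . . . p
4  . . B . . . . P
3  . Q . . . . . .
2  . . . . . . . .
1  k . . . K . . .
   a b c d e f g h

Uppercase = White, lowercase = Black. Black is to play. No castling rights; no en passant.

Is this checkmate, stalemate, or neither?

Black to move; black king on a1.
In check: no.
King squares — b1: attacked by Qb3; a2: attacked by Qb3; b2: attacked by Qb3.
Legal moves for Black: none.
Not in check and no legal moves → stalemate.

stalemate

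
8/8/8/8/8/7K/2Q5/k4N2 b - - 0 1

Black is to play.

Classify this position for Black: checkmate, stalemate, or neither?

Black to move; black king on a1.
In check: no.
King squares — b1: attacked by Qc2; a2: attacked by Qc2; b2: attacked by Qc2.
Legal moves for Black: none.
Not in check and no legal moves → stalemate.

stalemate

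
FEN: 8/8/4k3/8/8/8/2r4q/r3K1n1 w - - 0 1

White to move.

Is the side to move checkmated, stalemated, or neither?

checkmate

White to move; white king on e1.
In check: yes, from the black rook on a1.
King squares — d1: attacked by Ra1; f1: attacked by Ra1; d2: attacked by Rc2; e2: attacked by Ng1; f2: attacked by Rc2.
Legal moves for White: none.
In check with no legal moves → checkmate.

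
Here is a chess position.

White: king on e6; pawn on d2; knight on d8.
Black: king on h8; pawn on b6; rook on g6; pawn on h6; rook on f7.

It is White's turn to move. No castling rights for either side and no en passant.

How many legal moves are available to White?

White to move; king on e6.
In check: yes, from the black rook on g6.
Legal moves: Kxf7, Ke5, Kd5.
Count: 3.

3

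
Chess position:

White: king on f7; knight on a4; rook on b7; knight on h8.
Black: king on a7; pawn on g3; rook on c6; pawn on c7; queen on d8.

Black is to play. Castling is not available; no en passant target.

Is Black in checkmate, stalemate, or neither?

neither

Black to move; black king on a7.
In check: yes, from the white rook on b7.
King squares — a6: available; b6: attacked by Na4; b7: available; a8: available; b8: attacked by Rb7.
Legal moves for Black: Ka8, Kxb7, Ka6.
Black is in check but has 3 legal moves → neither.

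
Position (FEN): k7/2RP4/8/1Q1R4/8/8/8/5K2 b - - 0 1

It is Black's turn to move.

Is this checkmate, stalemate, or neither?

stalemate

Black to move; black king on a8.
In check: no.
King squares — a7: attacked by Rc7; b7: attacked by Qb5; b8: attacked by Qb5.
Legal moves for Black: none.
Not in check and no legal moves → stalemate.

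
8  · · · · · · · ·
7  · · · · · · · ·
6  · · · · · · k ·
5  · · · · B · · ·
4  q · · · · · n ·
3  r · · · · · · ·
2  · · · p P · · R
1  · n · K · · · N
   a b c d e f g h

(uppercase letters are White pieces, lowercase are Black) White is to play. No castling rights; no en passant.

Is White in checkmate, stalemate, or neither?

checkmate

White to move; white king on d1.
In check: yes, from the black queen on a4.
King squares — c1: attacked by Pd2; e1: attacked by Pd2; c2: attacked by Qa4; d2: attacked by Nb1; e2: own pawn.
Legal moves for White: none.
In check with no legal moves → checkmate.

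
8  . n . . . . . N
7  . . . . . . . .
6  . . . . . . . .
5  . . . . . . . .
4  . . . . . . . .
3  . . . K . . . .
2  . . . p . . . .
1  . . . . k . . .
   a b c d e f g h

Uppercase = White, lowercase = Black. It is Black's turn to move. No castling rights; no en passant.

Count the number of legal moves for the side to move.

Black to move; king on e1.
In check: no.
Legal moves: Nd7, Nc6, Na6, Kf2, Kf1, Kd1, d1=Q+, d1=R+, d1=B, d1=N.
Count: 10.

10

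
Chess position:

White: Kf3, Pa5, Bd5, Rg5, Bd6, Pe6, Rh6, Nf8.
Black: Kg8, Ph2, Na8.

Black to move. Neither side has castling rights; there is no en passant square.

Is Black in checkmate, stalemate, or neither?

checkmate

Black to move; black king on g8.
In check: yes, from the white rook on g5.
King squares — f7: attacked by Pe6; g7: attacked by Rg5; h7: attacked by Rh6; f8: attacked by Bd6; h8: attacked by Rh6.
Legal moves for Black: none.
In check with no legal moves → checkmate.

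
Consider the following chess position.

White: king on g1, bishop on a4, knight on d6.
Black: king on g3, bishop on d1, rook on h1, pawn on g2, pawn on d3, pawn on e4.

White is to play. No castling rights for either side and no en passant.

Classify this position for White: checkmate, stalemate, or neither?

checkmate

White to move; white king on g1.
In check: yes, from the black rook on h1.
King squares — f1: attacked by Rh1; h1: attacked by Pg2; f2: attacked by Kg3; g2: attacked by Kg3; h2: attacked by Rh1.
Legal moves for White: none.
In check with no legal moves → checkmate.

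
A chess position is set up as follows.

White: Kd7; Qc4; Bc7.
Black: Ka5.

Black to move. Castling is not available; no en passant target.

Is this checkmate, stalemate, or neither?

checkmate

Black to move; black king on a5.
In check: yes, from the white bishop on c7.
King squares — a4: attacked by Qc4; b4: attacked by Qc4; b5: attacked by Qc4; a6: attacked by Qc4; b6: attacked by Bc7.
Legal moves for Black: none.
In check with no legal moves → checkmate.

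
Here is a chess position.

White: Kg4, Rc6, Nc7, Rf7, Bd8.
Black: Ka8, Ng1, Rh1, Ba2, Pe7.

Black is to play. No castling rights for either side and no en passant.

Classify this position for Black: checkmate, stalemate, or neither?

neither

Black to move; black king on a8.
In check: yes, from the white knight on c7.
Legal moves for Black: Kb8, Kb7, Ka7.
Black is in check but has 3 legal moves → neither.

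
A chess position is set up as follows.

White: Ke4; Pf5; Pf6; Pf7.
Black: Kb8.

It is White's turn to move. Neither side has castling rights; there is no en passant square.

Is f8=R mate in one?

no

After f8=R: black king on b8; in check: yes, from the white rook on f8.
Black has 3 legal replies: Kc7, Kb7, Ka7.
In check but a legal move exists → not checkmate.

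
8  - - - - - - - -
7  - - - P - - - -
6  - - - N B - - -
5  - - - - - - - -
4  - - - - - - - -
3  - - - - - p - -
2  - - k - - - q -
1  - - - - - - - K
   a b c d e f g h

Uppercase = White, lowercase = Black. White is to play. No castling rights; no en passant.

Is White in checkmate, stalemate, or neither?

checkmate

White to move; white king on h1.
In check: yes, from the black queen on g2.
King squares — g1: attacked by Qg2; g2: attacked by Pf3; h2: attacked by Qg2.
Legal moves for White: none.
In check with no legal moves → checkmate.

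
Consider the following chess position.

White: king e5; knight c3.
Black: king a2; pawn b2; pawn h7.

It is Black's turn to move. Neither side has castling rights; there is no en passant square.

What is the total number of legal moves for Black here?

3

Black to move; king on a2.
In check: yes, from the white knight on c3.
Legal moves: Kb3, Ka3, Ka1.
Count: 3.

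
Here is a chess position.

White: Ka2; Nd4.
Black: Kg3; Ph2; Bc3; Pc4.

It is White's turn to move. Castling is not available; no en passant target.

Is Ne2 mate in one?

no

After Ne2: black king on g3; in check: yes, from the white knight on e2.
Black has 6 legal replies: Kh4, Kg4, Kh3, Kf3, Kg2, Kf2.
In check but a legal move exists → not checkmate.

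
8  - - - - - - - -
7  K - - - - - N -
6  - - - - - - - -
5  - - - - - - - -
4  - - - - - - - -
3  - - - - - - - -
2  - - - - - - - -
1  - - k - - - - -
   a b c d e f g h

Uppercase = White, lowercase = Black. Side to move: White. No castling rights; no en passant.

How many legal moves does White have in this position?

9

White to move; king on a7.
In check: no.
Legal moves: Ne8, Ne6, Nh5, Nf5, Kb8, Ka8, Kb7, Kb6, Ka6.
Count: 9.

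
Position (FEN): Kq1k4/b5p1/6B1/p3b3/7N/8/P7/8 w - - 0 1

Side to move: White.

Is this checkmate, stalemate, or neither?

checkmate

White to move; white king on a8.
In check: yes, from the black queen on b8.
King squares — a7: attacked by Qb8; b7: attacked by Qb8; b8: attacked by Be5.
Legal moves for White: none.
In check with no legal moves → checkmate.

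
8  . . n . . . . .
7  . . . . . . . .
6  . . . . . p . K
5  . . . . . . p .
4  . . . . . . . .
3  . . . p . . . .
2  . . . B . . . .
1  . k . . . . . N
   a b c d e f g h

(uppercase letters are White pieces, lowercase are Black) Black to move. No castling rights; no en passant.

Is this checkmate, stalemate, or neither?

Black to move; black king on b1.
In check: no.
Legal moves for Black: Ne7, Na7, Nd6, Nb6, Kc2, Kb2, Ka2, Ka1, f5, g4.
Black has 10 legal moves and is not in check → neither.

neither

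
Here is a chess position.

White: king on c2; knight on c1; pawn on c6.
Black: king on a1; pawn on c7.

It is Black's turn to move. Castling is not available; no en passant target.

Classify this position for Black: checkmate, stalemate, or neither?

Black to move; black king on a1.
In check: no.
King squares — b1: attacked by Kc2; a2: attacked by Nc1; b2: attacked by Kc2.
Legal moves for Black: none.
Not in check and no legal moves → stalemate.

stalemate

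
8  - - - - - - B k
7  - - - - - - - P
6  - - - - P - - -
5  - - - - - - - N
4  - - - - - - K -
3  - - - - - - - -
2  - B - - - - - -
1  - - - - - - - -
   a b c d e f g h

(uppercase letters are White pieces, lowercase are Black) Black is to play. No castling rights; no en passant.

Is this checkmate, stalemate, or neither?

Black to move; black king on h8.
In check: yes, from the white bishop on b2.
King squares — g7: attacked by Bb2; h7: attacked by Bg8; g8: attacked by Ph7.
Legal moves for Black: none.
In check with no legal moves → checkmate.

checkmate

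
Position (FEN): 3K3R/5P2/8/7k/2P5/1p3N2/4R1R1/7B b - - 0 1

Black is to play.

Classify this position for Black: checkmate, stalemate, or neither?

Black to move; black king on h5.
In check: yes, from the white rook on h8.
King squares — g4: attacked by Rg2; h4: attacked by Nf3; g5: attacked by Rg2; g6: attacked by Rg2; h6: attacked by Rh8.
Legal moves for Black: none.
In check with no legal moves → checkmate.

checkmate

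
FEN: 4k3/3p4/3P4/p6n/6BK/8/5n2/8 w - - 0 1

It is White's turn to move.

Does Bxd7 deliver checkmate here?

After Bxd7: black king on e8; in check: yes, from the white bishop on d7.
Black has 4 legal replies: Kf8, Kd8, Kf7, Kxd7.
In check but a legal move exists → not checkmate.

no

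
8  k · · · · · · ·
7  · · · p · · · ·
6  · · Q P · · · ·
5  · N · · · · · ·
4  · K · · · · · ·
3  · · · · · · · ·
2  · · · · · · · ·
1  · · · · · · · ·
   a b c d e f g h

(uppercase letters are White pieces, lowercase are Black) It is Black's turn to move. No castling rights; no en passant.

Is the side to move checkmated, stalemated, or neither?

neither

Black to move; black king on a8.
In check: yes, from the white queen on c6.
Legal moves for Black: Kb8, dxc6.
Black is in check but has 2 legal moves → neither.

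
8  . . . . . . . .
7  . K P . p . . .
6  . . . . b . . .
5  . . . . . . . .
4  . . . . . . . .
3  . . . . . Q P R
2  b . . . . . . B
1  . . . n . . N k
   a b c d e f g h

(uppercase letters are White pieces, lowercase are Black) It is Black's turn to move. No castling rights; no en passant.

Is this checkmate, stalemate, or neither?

checkmate

Black to move; black king on h1.
In check: yes, from the white queen on f3.
King squares — g1: attacked by Bh2; g2: attacked by Qf3; h2: attacked by Rh3.
Legal moves for Black: none.
In check with no legal moves → checkmate.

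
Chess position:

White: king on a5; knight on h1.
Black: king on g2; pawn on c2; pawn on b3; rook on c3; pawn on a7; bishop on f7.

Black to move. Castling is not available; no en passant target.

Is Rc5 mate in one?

no

After Rc5: white king on a5; in check: yes, from the black rook on c5.
White has 3 legal replies: Ka6, Kb4, Ka4.
In check but a legal move exists → not checkmate.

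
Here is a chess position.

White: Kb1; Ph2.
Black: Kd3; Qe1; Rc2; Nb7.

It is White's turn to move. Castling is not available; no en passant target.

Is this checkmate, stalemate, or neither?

checkmate

White to move; white king on b1.
In check: yes, from the black queen on e1.
King squares — a1: attacked by Qe1; c1: attacked by Qe1; a2: attacked by Rc2; b2: attacked by Rc2; c2: attacked by Kd3.
Legal moves for White: none.
In check with no legal moves → checkmate.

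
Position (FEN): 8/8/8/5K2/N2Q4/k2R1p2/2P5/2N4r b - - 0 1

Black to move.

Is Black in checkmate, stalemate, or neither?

Black to move; black king on a3.
In check: yes, from the white rook on d3.
King squares — a2: attacked by Nc1; b2: attacked by Na4; b3: attacked by Nc1; a4: attacked by Qd4; b4: attacked by Qd4.
Legal moves for Black: none.
In check with no legal moves → checkmate.

checkmate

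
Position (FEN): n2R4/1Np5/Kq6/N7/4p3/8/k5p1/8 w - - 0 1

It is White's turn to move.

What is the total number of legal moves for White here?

0

White to move; king on a6.
In check: yes, from the black queen on b6.
Legal moves: none.
Count: 0.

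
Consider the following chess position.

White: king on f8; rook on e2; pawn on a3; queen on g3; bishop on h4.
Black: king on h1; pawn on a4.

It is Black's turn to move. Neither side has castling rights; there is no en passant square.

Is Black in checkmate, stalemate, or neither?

Black to move; black king on h1.
In check: no.
King squares — g1: attacked by Qg3; g2: attacked by Re2; h2: attacked by Re2.
Legal moves for Black: none.
Not in check and no legal moves → stalemate.

stalemate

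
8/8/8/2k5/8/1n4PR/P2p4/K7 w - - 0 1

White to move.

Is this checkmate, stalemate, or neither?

neither

White to move; white king on a1.
In check: yes, from the black knight on b3.
Legal moves for White: Kb2, Kb1, axb3.
White is in check but has 3 legal moves → neither.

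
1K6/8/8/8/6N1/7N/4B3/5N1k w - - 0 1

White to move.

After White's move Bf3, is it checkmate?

After Bf3: black king on h1; in check: yes, from the white bishop on f3.
King squares — g1: attacked by Nh3; g2: attacked by Bf3; h2: attacked by Nf1.
Black has no legal moves → checkmate.

yes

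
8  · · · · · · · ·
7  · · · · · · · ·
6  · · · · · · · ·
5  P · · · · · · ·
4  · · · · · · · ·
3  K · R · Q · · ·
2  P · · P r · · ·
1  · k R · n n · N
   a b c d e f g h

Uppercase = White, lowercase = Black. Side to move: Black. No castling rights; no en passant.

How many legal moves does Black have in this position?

0

Black to move; king on b1.
In check: yes, from the white rook on c1.
Legal moves: none.
Count: 0.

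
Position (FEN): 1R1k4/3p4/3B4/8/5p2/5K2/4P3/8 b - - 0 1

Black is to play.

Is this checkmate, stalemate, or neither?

Black to move; black king on d8.
In check: yes, from the white rook on b8.
King squares — c7: attacked by Bd6; d7: own pawn; e7: attacked by Bd6; c8: attacked by Rb8; e8: attacked by Rb8.
Legal moves for Black: none.
In check with no legal moves → checkmate.

checkmate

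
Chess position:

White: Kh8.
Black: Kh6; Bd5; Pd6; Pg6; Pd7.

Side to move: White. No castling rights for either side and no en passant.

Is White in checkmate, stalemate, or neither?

stalemate

White to move; white king on h8.
In check: no.
King squares — g7: attacked by Kh6; h7: attacked by Kh6; g8: attacked by Bd5.
Legal moves for White: none.
Not in check and no legal moves → stalemate.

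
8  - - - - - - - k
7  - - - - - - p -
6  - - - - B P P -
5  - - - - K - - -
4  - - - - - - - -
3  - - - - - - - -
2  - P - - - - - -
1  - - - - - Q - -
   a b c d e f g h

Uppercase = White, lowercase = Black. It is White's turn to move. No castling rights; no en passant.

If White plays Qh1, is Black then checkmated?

yes

After Qh1: black king on h8; in check: yes, from the white queen on h1.
King squares — g7: own pawn; h7: attacked by Qh1; g8: attacked by Be6.
Black has no legal moves → checkmate.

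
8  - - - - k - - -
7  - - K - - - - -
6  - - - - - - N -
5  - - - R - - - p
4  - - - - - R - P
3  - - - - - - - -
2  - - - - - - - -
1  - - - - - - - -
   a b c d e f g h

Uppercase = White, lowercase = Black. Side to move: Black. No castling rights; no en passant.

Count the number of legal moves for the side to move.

0

Black to move; king on e8.
In check: no.
Legal moves: none.
Count: 0.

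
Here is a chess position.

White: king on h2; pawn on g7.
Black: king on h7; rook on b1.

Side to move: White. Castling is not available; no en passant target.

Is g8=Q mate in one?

After g8=Q: black king on h7; in check: yes, from the white queen on g8.
Black has 2 legal replies: Kxg8, Kh6.
In check but a legal move exists → not checkmate.

no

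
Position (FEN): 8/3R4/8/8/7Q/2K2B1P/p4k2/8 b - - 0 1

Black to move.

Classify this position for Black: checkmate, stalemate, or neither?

neither

Black to move; black king on f2.
In check: yes, from the white queen on h4.
Legal moves for Black: Kxf3, Ke3, Kg1, Kf1.
Black is in check but has 4 legal moves → neither.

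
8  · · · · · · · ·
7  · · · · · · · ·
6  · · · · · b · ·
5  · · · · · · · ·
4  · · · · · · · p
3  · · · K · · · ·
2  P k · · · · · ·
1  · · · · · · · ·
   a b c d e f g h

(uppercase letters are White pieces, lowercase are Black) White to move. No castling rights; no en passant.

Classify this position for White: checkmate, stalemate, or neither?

neither

White to move; white king on d3.
In check: no.
Legal moves for White: Ke4, Kc4, Ke3, Ke2, Kd2, a3, a4.
White has 7 legal moves and is not in check → neither.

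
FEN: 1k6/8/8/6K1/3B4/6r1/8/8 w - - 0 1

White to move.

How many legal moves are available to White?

6

White to move; king on g5.
In check: yes, from the black rook on g3.
Legal moves: Kh6, Kf6, Kh5, Kf5, Kh4, Kf4.
Count: 6.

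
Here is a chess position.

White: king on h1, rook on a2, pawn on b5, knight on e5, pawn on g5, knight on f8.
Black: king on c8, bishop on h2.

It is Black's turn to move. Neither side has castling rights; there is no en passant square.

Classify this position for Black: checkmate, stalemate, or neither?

neither

Black to move; black king on c8.
In check: no.
Legal moves for Black: Kd8, Kb8, Kc7, Kb7, Bxe5, Bf4, Bg3, Bg1.
Black has 8 legal moves and is not in check → neither.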